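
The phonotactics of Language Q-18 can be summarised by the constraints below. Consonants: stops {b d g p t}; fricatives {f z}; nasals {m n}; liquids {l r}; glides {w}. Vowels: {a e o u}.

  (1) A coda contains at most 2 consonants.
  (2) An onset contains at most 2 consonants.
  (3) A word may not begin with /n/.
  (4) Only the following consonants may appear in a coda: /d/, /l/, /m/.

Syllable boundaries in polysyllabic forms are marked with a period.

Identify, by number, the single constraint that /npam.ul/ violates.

/npam.ul/: word begins with /n/.
This is a violation of constraint 3: "A word may not begin with /n/."
The remaining constraints (1, 2, 4) are satisfied.

3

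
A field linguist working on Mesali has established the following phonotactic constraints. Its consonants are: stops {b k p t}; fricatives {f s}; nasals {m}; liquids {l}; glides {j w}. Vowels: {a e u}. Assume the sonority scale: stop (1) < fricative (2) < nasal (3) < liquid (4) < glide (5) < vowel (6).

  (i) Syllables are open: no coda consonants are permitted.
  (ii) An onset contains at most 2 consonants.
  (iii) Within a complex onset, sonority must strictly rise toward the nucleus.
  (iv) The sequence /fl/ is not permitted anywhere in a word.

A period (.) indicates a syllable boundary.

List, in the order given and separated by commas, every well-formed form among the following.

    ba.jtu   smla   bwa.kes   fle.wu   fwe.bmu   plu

fwe.bmu, plu

ba.jtu — violates constraint (iii): syllable 2 onset /jt/: /j/ (glide, 5) → /t/ (stop, 1) does not rise → ill-formed
smla — violates constraint (ii): syllable 1 onset /sml/ has 3 consonants (> 2) → ill-formed
bwa.kes — violates constraint (i): syllable 2 coda /s/ has 1 consonant (> 0) → ill-formed
fle.wu — violates constraint (iv): contains banned sequence /fl/ → ill-formed
fwe.bmu — σ1 onset /fw/ (2→5 rises), coda /∅/ ok; σ2 onset /bm/ (1→3 rises), coda /∅/ ok → well-formed
plu — σ1 onset /pl/ (1→4 rises), coda /∅/ ok → well-formed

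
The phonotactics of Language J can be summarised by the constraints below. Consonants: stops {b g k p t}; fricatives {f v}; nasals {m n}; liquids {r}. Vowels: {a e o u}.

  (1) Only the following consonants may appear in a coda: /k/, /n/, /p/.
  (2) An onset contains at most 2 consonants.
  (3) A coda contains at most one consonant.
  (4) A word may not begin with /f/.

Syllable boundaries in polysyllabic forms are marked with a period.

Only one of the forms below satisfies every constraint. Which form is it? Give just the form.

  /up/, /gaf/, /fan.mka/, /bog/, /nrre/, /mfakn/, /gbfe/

/up/ — σ1 onset /∅/, coda /p/ ok → permitted
/gaf/ — violates constraint 1: syllable 1 coda contains /f/, which is not a licensed coda consonant → not permitted
/fan.mka/ — violates constraint 4: word begins with /f/ → not permitted
/bog/ — violates constraint 1: syllable 1 coda contains /g/, which is not a licensed coda consonant → not permitted
/nrre/ — violates constraint 2: syllable 1 onset /nrr/ has 3 consonants (> 2) → not permitted
/mfakn/ — violates constraint 3: syllable 1 coda /kn/ has 2 consonants (> 1) → not permitted
/gbfe/ — violates constraint 2: syllable 1 onset /gbf/ has 3 consonants (> 2) → not permitted

/up/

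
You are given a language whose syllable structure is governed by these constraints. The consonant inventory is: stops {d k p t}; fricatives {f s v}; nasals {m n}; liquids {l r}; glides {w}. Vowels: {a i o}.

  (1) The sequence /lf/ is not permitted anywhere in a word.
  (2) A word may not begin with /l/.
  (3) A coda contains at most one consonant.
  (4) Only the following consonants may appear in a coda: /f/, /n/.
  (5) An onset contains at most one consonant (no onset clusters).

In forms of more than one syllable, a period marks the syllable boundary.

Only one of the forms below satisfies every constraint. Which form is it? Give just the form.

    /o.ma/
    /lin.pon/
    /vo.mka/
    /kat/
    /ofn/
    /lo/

/o.ma/

/o.ma/ — σ1 onset /∅/, coda /∅/ ok; σ2 onset /m/, coda /∅/ ok → permitted
/lin.pon/ — violates constraint 2: word begins with /l/ → not permitted
/vo.mka/ — violates constraint 5: syllable 2 onset /mk/ has 2 consonants (> 1) → not permitted
/kat/ — violates constraint 4: syllable 1 coda contains /t/, which is not a licensed coda consonant → not permitted
/ofn/ — violates constraint 3: syllable 1 coda /fn/ has 2 consonants (> 1) → not permitted
/lo/ — violates constraint 2: word begins with /l/ → not permitted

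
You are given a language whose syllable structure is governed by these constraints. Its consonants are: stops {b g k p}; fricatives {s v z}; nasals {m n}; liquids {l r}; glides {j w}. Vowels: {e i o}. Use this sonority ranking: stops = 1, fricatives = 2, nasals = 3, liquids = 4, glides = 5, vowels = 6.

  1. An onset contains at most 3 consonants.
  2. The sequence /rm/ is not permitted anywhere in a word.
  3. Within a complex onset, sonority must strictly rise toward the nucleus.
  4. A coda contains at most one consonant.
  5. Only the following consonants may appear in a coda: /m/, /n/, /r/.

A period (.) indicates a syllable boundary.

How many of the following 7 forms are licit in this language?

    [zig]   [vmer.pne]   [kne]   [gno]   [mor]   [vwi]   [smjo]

6

[zig] — violates constraint 5: syllable 1 coda contains /g/, which is not a licensed coda consonant → illicit
[vmer.pne] — σ1 onset /vm/ (2→3 rises), coda /r/ ok; σ2 onset /pn/ (1→3 rises), coda /∅/ ok → licit
[kne] — σ1 onset /kn/ (1→3 rises), coda /∅/ ok → licit
[gno] — σ1 onset /gn/ (1→3 rises), coda /∅/ ok → licit
[mor] — σ1 onset /m/, coda /r/ ok → licit
[vwi] — σ1 onset /vw/ (2→5 rises), coda /∅/ ok → licit
[smjo] — σ1 onset /smj/ (2→3→5 rises), coda /∅/ ok → licit
Licit: [vmer.pne], [kne], [gno], [mor], [vwi], [smjo] → 6.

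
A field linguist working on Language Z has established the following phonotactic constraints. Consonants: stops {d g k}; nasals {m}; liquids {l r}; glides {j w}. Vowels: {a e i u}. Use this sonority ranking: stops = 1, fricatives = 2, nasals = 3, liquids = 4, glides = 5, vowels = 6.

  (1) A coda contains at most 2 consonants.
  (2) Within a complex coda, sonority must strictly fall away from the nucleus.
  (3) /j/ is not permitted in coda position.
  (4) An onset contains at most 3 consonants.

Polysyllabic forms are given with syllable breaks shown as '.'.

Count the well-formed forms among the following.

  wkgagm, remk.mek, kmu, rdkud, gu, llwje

4

wkgagm — violates constraint 2: syllable 1 coda /gm/: /g/ (stop, 1) → /m/ (nasal, 3) does not fall → ill-formed
remk.mek — σ1 onset /r/, coda /mk/ (3→1 falls) ok; σ2 onset /m/, coda /k/ ok → well-formed
kmu — σ1 onset /km/ (2C), coda /∅/ ok → well-formed
rdkud — σ1 onset /rdk/ (3C), coda /d/ ok → well-formed
gu — σ1 onset /g/, coda /∅/ ok → well-formed
llwje — violates constraint 4: syllable 1 onset /llwj/ has 4 consonants (> 3) → ill-formed
Well-formed: remk.mek, kmu, rdkud, gu → 4.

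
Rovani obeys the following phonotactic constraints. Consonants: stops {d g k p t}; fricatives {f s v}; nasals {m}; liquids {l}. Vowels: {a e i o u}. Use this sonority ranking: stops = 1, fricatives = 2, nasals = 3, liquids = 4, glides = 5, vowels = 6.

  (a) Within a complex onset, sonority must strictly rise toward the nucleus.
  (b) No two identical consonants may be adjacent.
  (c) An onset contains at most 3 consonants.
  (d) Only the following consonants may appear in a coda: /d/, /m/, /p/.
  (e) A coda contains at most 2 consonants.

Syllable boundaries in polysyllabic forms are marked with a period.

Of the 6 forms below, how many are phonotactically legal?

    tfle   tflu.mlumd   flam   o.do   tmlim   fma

tfle — σ1 onset /tfl/ (1→2→4 rises), coda /∅/ ok → phonotactically legal
tflu.mlumd — σ1 onset /tfl/ (1→2→4 rises), coda /∅/ ok; σ2 onset /ml/ (3→4 rises), coda /md/ (2C) ok → phonotactically legal
flam — σ1 onset /fl/ (2→4 rises), coda /m/ ok → phonotactically legal
o.do — σ1 onset /∅/, coda /∅/ ok; σ2 onset /d/, coda /∅/ ok → phonotactically legal
tmlim — σ1 onset /tml/ (1→3→4 rises), coda /m/ ok → phonotactically legal
fma — σ1 onset /fm/ (2→3 rises), coda /∅/ ok → phonotactically legal
Phonotactically legal: tfle, tflu.mlumd, flam, o.do, tmlim, fma → 6.

6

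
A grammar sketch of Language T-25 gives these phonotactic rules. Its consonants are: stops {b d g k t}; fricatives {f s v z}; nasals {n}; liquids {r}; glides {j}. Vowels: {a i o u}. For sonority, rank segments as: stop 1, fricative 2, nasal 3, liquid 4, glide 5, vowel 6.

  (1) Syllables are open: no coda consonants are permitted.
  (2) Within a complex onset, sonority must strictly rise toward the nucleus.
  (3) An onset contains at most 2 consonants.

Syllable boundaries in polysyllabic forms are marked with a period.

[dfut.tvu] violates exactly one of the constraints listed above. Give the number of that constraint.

1

[dfut.tvu]: syllable 1 coda /t/ has 1 consonant (> 0).
This is a violation of constraint 1: "Syllables are open: no coda consonants are permitted."
The remaining constraints (2, 3) are satisfied.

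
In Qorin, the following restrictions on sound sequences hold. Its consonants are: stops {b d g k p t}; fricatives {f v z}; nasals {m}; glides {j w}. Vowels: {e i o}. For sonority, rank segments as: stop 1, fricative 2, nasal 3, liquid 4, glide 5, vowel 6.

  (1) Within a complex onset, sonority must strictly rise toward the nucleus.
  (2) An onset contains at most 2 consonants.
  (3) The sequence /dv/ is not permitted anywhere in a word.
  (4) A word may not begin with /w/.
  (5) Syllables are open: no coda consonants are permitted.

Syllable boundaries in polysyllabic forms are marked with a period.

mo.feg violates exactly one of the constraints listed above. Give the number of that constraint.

mo.feg: syllable 2 coda /g/ has 1 consonant (> 0).
This is a violation of constraint 5: "Syllables are open: no coda consonants are permitted."
The remaining constraints (1, 2, 3, 4) are satisfied.

5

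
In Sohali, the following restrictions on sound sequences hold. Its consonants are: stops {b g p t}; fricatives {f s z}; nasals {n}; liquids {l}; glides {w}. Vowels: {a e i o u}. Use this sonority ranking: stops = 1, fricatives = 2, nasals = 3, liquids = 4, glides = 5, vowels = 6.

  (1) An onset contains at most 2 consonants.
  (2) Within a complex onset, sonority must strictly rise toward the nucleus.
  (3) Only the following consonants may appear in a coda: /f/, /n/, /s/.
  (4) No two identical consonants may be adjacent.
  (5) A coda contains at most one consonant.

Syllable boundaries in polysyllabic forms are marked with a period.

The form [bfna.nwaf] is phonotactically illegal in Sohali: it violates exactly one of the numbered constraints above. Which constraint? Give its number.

1

[bfna.nwaf]: syllable 1 onset /bfn/ has 3 consonants (> 2).
This is a violation of constraint 1: "An onset contains at most 2 consonants."
The remaining constraints (2, 3, 4, 5) are satisfied.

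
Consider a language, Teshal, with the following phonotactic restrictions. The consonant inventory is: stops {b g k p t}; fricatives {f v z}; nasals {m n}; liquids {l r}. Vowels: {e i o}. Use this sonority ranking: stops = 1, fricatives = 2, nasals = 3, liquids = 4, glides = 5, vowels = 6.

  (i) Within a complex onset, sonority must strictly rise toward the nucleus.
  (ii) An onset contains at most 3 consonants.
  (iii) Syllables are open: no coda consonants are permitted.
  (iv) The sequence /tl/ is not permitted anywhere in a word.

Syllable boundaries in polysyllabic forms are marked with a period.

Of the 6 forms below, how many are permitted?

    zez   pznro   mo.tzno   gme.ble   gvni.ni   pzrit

3

zez — violates constraint (iii): syllable 1 coda /z/ has 1 consonant (> 0) → not permitted
pznro — violates constraint (ii): syllable 1 onset /pznr/ has 4 consonants (> 3) → not permitted
mo.tzno — σ1 onset /m/, coda /∅/ ok; σ2 onset /tzn/ (1→2→3 rises), coda /∅/ ok → permitted
gme.ble — σ1 onset /gm/ (1→3 rises), coda /∅/ ok; σ2 onset /bl/ (1→4 rises), coda /∅/ ok → permitted
gvni.ni — σ1 onset /gvn/ (1→2→3 rises), coda /∅/ ok; σ2 onset /n/, coda /∅/ ok → permitted
pzrit — violates constraint (iii): syllable 1 coda /t/ has 1 consonant (> 0) → not permitted
Permitted: mo.tzno, gme.ble, gvni.ni → 3.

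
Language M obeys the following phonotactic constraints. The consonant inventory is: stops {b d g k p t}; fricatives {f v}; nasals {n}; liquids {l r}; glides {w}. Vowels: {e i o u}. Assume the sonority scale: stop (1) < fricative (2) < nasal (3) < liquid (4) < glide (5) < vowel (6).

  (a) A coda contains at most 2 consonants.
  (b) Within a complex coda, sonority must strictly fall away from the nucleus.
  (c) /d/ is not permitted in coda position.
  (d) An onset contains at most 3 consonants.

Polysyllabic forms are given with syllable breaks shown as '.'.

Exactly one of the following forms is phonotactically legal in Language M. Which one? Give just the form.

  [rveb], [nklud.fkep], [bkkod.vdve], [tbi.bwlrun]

[rveb]

[rveb] — σ1 onset /rv/ (2C), coda /b/ ok → phonotactically legal
[nklud.fkep] — violates constraint (c): syllable 1 coda contains /d/ → phonotactically illegal
[bkkod.vdve] — violates constraint (c): syllable 1 coda contains /d/ → phonotactically illegal
[tbi.bwlrun] — violates constraint (d): syllable 2 onset /bwlr/ has 4 consonants (> 3) → phonotactically illegal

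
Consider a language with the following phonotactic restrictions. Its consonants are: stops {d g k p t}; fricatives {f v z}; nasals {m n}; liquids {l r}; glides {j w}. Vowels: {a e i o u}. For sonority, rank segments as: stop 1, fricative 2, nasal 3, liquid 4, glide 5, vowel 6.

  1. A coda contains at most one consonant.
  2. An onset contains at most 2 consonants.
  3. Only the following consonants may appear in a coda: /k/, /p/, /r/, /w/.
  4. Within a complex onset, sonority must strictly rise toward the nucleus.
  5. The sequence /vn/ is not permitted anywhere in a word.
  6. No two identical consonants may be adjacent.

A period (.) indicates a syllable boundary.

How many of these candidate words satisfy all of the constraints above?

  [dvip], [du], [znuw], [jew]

[dvip] — σ1 onset /dv/ (1→2 rises), coda /p/ ok → phonotactically legal
[du] — σ1 onset /d/, coda /∅/ ok → phonotactically legal
[znuw] — σ1 onset /zn/ (2→3 rises), coda /w/ ok → phonotactically legal
[jew] — σ1 onset /j/, coda /w/ ok → phonotactically legal
Phonotactically legal: [dvip], [du], [znuw], [jew] → 4.

4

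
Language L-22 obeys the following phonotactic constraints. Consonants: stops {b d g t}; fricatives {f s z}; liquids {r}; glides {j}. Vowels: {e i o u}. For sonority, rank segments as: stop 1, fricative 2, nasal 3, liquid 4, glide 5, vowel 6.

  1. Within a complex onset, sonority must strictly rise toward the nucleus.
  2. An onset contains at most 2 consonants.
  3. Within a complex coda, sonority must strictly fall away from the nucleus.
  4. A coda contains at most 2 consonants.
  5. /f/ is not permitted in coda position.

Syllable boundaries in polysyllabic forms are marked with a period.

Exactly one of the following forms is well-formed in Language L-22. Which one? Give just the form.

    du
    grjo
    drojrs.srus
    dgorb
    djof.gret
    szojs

du

du — σ1 onset /d/, coda /∅/ ok → well-formed
grjo — violates constraint 2: syllable 1 onset /grj/ has 3 consonants (> 2) → ill-formed
drojrs.srus — violates constraint 4: syllable 1 coda /jrs/ has 3 consonants (> 2) → ill-formed
dgorb — violates constraint 1: syllable 1 onset /dg/: /d/ (stop, 1) → /g/ (stop, 1) does not rise → ill-formed
djof.gret — violates constraint 5: syllable 1 coda contains /f/ → ill-formed
szojs — violates constraint 1: syllable 1 onset /sz/: /s/ (fricative, 2) → /z/ (fricative, 2) does not rise → ill-formed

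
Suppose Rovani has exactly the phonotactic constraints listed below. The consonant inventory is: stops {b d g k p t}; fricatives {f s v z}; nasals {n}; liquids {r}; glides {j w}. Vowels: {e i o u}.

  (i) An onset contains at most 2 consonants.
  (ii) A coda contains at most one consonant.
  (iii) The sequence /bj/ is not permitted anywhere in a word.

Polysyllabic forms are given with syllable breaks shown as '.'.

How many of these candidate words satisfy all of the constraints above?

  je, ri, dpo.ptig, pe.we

je — σ1 onset /j/, coda /∅/ ok → licit
ri — σ1 onset /r/, coda /∅/ ok → licit
dpo.ptig — σ1 onset /dp/ (2C), coda /∅/ ok; σ2 onset /pt/ (2C), coda /g/ ok → licit
pe.we — σ1 onset /p/, coda /∅/ ok; σ2 onset /w/, coda /∅/ ok → licit
Licit: je, ri, dpo.ptig, pe.we → 4.

4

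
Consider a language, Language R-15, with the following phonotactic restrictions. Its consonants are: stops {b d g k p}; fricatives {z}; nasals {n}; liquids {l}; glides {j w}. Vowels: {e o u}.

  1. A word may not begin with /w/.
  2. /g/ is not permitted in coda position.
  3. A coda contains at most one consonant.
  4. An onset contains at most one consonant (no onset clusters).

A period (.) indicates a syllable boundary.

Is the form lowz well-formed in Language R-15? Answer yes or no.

no

lowz — violates constraint 3: syllable 1 coda /wz/ has 2 consonants (> 1) → ill-formed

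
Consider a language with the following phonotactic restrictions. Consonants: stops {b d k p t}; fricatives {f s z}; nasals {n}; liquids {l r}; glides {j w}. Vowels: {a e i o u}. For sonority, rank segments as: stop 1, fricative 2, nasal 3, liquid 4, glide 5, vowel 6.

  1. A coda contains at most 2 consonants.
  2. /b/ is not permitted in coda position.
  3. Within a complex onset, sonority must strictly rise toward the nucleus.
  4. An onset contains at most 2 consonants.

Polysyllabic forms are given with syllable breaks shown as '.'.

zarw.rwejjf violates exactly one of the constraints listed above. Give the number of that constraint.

zarw.rwejjf: syllable 2 coda /jjf/ has 3 consonants (> 2).
This is a violation of constraint 1: "A coda contains at most 2 consonants."
The remaining constraints (2, 3, 4) are satisfied.

1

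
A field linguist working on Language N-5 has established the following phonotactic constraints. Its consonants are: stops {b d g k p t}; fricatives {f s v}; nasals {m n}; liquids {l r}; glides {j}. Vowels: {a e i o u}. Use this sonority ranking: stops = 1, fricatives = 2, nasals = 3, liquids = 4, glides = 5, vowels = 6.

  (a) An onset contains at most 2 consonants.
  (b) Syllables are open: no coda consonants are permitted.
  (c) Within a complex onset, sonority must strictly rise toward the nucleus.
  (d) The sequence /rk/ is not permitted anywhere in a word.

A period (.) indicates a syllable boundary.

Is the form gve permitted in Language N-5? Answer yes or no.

yes

gve — σ1 onset /gv/ (1→2 rises), coda /∅/ ok → permitted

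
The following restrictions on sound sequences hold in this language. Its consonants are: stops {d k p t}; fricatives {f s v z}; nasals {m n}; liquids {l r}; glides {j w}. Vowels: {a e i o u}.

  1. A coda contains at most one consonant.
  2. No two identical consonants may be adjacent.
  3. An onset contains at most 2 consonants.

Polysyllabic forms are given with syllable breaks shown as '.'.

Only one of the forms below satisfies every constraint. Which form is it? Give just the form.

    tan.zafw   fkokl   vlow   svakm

vlow

tan.zafw — violates constraint 1: syllable 2 coda /fw/ has 2 consonants (> 1) → illicit
fkokl — violates constraint 1: syllable 1 coda /kl/ has 2 consonants (> 1) → illicit
vlow — σ1 onset /vl/ (2C), coda /w/ ok → licit
svakm — violates constraint 1: syllable 1 coda /km/ has 2 consonants (> 1) → illicit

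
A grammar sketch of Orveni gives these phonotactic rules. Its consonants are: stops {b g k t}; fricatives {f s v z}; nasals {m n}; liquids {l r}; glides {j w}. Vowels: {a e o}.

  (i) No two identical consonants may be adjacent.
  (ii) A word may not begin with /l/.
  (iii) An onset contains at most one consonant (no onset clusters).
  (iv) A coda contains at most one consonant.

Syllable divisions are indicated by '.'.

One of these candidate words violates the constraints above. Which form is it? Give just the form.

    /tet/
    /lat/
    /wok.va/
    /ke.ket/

/tet/ — σ1 onset /t/, coda /t/ ok → permitted
/lat/ — violates constraint (ii): word begins with /l/ → not permitted
/wok.va/ — σ1 onset /w/, coda /k/ ok; σ2 onset /v/, coda /∅/ ok → permitted
/ke.ket/ — σ1 onset /k/, coda /∅/ ok; σ2 onset /k/, coda /t/ ok → permitted

/lat/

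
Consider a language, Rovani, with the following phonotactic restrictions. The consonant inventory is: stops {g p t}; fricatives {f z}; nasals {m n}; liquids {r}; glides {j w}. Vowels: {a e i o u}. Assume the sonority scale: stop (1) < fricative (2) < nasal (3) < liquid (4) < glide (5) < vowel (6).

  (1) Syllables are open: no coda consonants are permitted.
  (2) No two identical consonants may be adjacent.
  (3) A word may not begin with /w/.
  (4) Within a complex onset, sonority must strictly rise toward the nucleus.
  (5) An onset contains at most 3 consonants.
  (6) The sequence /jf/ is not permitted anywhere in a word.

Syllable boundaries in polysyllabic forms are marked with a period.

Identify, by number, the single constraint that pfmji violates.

5

pfmji: syllable 1 onset /pfmj/ has 4 consonants (> 3).
This is a violation of constraint 5: "An onset contains at most 3 consonants."
The remaining constraints (1, 2, 3, 4, 6) are satisfied.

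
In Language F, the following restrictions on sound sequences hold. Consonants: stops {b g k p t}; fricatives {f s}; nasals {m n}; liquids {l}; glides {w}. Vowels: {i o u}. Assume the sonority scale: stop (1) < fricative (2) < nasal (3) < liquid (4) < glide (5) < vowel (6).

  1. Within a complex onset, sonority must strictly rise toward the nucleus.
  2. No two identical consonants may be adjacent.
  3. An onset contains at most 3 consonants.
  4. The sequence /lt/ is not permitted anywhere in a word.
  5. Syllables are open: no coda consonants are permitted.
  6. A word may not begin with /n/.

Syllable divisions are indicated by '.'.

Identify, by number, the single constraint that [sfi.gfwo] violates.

1

[sfi.gfwo]: syllable 1 onset /sf/: /s/ (fricative, 2) → /f/ (fricative, 2) does not rise.
This is a violation of constraint 1: "Within a complex onset, sonority must strictly rise toward the nucleus."
The remaining constraints (2, 3, 4, 5, 6) are satisfied.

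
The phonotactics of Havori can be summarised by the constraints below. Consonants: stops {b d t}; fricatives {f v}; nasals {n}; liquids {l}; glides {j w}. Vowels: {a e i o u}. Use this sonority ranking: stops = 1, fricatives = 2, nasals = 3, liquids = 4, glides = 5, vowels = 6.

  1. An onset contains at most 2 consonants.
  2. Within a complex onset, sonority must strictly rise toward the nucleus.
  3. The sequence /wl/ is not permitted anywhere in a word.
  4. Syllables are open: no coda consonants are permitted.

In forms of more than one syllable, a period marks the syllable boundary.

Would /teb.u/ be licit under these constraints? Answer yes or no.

no

/teb.u/ — violates constraint 4: syllable 1 coda /b/ has 1 consonant (> 0) → illicit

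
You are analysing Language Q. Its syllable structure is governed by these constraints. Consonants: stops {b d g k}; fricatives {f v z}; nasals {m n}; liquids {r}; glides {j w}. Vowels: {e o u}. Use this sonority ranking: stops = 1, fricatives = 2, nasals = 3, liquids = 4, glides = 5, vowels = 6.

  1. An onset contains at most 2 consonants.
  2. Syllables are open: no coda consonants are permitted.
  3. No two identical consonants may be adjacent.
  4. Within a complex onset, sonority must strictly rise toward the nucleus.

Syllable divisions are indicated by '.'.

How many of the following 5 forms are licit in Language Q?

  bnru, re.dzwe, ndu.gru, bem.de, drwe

bnru — violates constraint 1: syllable 1 onset /bnr/ has 3 consonants (> 2) → illicit
re.dzwe — violates constraint 1: syllable 2 onset /dzw/ has 3 consonants (> 2) → illicit
ndu.gru — violates constraint 4: syllable 1 onset /nd/: /n/ (nasal, 3) → /d/ (stop, 1) does not rise → illicit
bem.de — violates constraint 2: syllable 1 coda /m/ has 1 consonant (> 0) → illicit
drwe — violates constraint 1: syllable 1 onset /drw/ has 3 consonants (> 2) → illicit
No form is licit → 0.

0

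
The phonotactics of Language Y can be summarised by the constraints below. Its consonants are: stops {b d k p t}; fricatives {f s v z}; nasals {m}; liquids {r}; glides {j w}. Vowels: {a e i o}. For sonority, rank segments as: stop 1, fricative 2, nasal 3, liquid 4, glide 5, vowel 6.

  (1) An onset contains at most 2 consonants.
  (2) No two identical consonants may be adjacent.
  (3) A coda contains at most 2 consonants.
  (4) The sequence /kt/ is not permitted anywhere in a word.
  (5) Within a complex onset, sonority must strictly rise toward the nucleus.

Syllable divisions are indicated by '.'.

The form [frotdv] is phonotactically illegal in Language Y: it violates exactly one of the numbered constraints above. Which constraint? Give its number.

3

[frotdv]: syllable 1 coda /tdv/ has 3 consonants (> 2).
This is a violation of constraint 3: "A coda contains at most 2 consonants."
The remaining constraints (1, 2, 4, 5) are satisfied.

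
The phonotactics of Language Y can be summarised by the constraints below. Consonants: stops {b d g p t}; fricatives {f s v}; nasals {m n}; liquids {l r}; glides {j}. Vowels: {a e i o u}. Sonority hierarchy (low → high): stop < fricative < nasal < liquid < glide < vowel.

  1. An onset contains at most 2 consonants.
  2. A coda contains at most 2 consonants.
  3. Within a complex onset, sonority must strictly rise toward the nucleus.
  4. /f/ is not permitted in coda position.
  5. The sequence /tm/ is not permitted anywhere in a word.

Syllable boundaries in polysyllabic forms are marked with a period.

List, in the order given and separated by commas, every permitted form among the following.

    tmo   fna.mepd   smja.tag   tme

tmo — violates constraint 5: contains banned sequence /tm/ → not permitted
fna.mepd — σ1 onset /fn/ (2→3 rises), coda /∅/ ok; σ2 onset /m/, coda /pd/ (2C) ok → permitted
smja.tag — violates constraint 1: syllable 1 onset /smj/ has 3 consonants (> 2) → not permitted
tme — violates constraint 5: contains banned sequence /tm/ → not permitted

fna.mepd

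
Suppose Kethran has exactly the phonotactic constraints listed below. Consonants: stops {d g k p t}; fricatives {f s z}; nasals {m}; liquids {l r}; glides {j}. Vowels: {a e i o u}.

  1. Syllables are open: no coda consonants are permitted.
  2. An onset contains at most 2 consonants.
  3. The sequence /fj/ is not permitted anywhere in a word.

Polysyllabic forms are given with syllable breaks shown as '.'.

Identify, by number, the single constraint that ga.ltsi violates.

ga.ltsi: syllable 2 onset /lts/ has 3 consonants (> 2).
This is a violation of constraint 2: "An onset contains at most 2 consonants."
The remaining constraints (1, 3) are satisfied.

2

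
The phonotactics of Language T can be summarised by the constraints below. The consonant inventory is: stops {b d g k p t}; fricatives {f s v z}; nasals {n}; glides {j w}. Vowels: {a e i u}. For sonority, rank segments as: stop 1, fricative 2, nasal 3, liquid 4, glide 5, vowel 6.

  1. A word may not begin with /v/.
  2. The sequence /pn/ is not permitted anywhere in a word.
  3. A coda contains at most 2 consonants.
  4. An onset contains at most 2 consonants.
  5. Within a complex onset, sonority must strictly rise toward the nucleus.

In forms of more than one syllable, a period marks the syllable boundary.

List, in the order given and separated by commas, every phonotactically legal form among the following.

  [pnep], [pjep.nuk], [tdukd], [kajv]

[pnep] — violates constraint 2: contains banned sequence /pn/ → phonotactically illegal
[pjep.nuk] — violates constraint 2: contains banned sequence /pn/ → phonotactically illegal
[tdukd] — violates constraint 5: syllable 1 onset /td/: /t/ (stop, 1) → /d/ (stop, 1) does not rise → phonotactically illegal
[kajv] — σ1 onset /k/, coda /jv/ (2C) ok → phonotactically legal

[kajv]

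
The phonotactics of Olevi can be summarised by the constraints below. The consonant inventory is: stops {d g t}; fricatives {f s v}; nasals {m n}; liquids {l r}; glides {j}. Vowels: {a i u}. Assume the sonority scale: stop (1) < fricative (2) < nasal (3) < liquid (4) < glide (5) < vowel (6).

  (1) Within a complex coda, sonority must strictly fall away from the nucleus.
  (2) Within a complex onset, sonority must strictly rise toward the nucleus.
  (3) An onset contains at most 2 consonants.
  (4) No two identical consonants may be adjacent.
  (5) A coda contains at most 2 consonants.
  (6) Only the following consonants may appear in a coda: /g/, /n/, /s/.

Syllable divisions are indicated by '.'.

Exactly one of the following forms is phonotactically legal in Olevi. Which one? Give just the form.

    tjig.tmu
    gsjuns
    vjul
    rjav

tjig.tmu — σ1 onset /tj/ (1→5 rises), coda /g/ ok; σ2 onset /tm/ (1→3 rises), coda /∅/ ok → phonotactically legal
gsjuns — violates constraint 3: syllable 1 onset /gsj/ has 3 consonants (> 2) → phonotactically illegal
vjul — violates constraint 6: syllable 1 coda contains /l/, which is not a licensed coda consonant → phonotactically illegal
rjav — violates constraint 6: syllable 1 coda contains /v/, which is not a licensed coda consonant → phonotactically illegal

tjig.tmu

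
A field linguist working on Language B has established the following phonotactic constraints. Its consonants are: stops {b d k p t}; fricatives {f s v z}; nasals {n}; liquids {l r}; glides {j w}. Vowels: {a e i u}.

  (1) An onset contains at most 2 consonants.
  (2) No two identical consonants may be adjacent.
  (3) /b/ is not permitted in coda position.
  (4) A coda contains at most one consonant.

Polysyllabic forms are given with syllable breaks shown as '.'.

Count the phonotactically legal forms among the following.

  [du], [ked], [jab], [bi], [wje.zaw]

[du] — σ1 onset /d/, coda /∅/ ok → phonotactically legal
[ked] — σ1 onset /k/, coda /d/ ok → phonotactically legal
[jab] — violates constraint 3: syllable 1 coda contains /b/ → phonotactically illegal
[bi] — σ1 onset /b/, coda /∅/ ok → phonotactically legal
[wje.zaw] — σ1 onset /wj/ (2C), coda /∅/ ok; σ2 onset /z/, coda /w/ ok → phonotactically legal
Phonotactically legal: [du], [ked], [bi], [wje.zaw] → 4.

4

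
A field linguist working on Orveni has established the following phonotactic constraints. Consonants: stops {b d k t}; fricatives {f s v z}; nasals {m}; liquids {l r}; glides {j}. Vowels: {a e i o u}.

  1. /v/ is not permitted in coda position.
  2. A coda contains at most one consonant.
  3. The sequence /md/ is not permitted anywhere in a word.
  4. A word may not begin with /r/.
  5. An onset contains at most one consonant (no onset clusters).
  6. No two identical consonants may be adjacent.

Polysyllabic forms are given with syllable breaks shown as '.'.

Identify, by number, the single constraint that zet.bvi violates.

zet.bvi: syllable 2 onset /bv/ has 2 consonants (> 1).
This is a violation of constraint 5: "An onset contains at most one consonant (no onset clusters)."
The remaining constraints (1, 2, 3, 4, 6) are satisfied.

5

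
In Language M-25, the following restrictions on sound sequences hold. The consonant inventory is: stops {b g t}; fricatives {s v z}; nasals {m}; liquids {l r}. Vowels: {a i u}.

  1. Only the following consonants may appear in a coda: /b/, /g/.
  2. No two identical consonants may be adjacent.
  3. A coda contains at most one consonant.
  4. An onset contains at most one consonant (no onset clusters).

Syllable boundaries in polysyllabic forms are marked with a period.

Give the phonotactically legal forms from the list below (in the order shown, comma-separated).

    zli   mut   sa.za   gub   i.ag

sa.za, gub, i.ag

zli — violates constraint 4: syllable 1 onset /zl/ has 2 consonants (> 1) → phonotactically illegal
mut — violates constraint 1: syllable 1 coda contains /t/, which is not a licensed coda consonant → phonotactically illegal
sa.za — σ1 onset /s/, coda /∅/ ok; σ2 onset /z/, coda /∅/ ok → phonotactically legal
gub — σ1 onset /g/, coda /b/ ok → phonotactically legal
i.ag — σ1 onset /∅/, coda /∅/ ok; σ2 onset /∅/, coda /g/ ok → phonotactically legal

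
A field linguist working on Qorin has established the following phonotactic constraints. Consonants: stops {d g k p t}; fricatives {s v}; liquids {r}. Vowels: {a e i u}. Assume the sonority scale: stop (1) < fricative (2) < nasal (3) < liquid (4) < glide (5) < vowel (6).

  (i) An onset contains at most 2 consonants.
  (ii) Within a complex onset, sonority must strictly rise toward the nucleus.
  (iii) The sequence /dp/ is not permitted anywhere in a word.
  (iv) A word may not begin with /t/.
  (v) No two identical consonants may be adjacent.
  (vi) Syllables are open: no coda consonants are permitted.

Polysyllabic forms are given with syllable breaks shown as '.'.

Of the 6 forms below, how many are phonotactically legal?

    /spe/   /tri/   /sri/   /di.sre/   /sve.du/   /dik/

2

/spe/ — violates constraint (ii): syllable 1 onset /sp/: /s/ (fricative, 2) → /p/ (stop, 1) does not rise → phonotactically illegal
/tri/ — violates constraint (iv): word begins with /t/ → phonotactically illegal
/sri/ — σ1 onset /sr/ (2→4 rises), coda /∅/ ok → phonotactically legal
/di.sre/ — σ1 onset /d/, coda /∅/ ok; σ2 onset /sr/ (2→4 rises), coda /∅/ ok → phonotactically legal
/sve.du/ — violates constraint (ii): syllable 1 onset /sv/: /s/ (fricative, 2) → /v/ (fricative, 2) does not rise → phonotactically illegal
/dik/ — violates constraint (vi): syllable 1 coda /k/ has 1 consonant (> 0) → phonotactically illegal
Phonotactically legal: /sri/, /di.sre/ → 2.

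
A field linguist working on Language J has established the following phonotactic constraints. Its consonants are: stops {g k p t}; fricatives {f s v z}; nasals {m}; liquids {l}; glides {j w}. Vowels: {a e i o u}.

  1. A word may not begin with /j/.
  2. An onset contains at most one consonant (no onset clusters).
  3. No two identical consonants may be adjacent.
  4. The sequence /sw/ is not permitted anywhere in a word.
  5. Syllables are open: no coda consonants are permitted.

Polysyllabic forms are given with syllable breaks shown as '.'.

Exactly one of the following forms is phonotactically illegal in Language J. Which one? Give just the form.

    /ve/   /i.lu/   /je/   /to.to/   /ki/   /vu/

/je/

/ve/ — σ1 onset /v/, coda /∅/ ok → phonotactically legal
/i.lu/ — σ1 onset /∅/, coda /∅/ ok; σ2 onset /l/, coda /∅/ ok → phonotactically legal
/je/ — violates constraint 1: word begins with /j/ → phonotactically illegal
/to.to/ — σ1 onset /t/, coda /∅/ ok; σ2 onset /t/, coda /∅/ ok → phonotactically legal
/ki/ — σ1 onset /k/, coda /∅/ ok → phonotactically legal
/vu/ — σ1 onset /v/, coda /∅/ ok → phonotactically legal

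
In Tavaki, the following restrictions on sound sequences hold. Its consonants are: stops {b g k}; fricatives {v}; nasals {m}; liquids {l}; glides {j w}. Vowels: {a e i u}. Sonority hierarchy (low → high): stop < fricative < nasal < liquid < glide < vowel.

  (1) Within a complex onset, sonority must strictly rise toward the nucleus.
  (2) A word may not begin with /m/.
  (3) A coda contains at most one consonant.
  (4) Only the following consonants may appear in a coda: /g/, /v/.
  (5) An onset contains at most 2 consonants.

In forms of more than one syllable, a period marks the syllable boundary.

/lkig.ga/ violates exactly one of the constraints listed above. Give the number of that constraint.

/lkig.ga/: syllable 1 onset /lk/: /l/ (liquid, 4) → /k/ (stop, 1) does not rise.
This is a violation of constraint 1: "Within a complex onset, sonority must strictly rise toward the nucleus."
The remaining constraints (2, 3, 4, 5) are satisfied.

1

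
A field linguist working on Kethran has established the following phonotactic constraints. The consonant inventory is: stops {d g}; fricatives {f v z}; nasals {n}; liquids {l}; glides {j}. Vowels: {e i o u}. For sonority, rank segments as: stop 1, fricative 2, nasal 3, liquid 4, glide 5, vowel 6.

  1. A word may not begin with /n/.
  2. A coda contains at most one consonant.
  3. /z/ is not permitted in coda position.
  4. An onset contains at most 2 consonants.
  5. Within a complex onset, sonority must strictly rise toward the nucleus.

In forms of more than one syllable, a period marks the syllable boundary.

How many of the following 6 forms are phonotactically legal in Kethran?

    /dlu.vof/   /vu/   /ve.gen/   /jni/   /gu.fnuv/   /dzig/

/dlu.vof/ — σ1 onset /dl/ (1→4 rises), coda /∅/ ok; σ2 onset /v/, coda /f/ ok → phonotactically legal
/vu/ — σ1 onset /v/, coda /∅/ ok → phonotactically legal
/ve.gen/ — σ1 onset /v/, coda /∅/ ok; σ2 onset /g/, coda /n/ ok → phonotactically legal
/jni/ — violates constraint 5: syllable 1 onset /jn/: /j/ (glide, 5) → /n/ (nasal, 3) does not rise → phonotactically illegal
/gu.fnuv/ — σ1 onset /g/, coda /∅/ ok; σ2 onset /fn/ (2→3 rises), coda /v/ ok → phonotactically legal
/dzig/ — σ1 onset /dz/ (1→2 rises), coda /g/ ok → phonotactically legal
Phonotactically legal: /dlu.vof/, /vu/, /ve.gen/, /gu.fnuv/, /dzig/ → 5.

5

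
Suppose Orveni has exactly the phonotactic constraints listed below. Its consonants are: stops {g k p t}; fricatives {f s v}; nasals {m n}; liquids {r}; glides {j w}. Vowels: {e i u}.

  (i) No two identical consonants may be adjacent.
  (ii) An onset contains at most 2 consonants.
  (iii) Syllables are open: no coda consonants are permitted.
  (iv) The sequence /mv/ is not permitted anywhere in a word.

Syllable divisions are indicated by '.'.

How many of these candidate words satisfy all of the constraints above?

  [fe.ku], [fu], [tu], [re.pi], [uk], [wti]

5

[fe.ku] — σ1 onset /f/, coda /∅/ ok; σ2 onset /k/, coda /∅/ ok → licit
[fu] — σ1 onset /f/, coda /∅/ ok → licit
[tu] — σ1 onset /t/, coda /∅/ ok → licit
[re.pi] — σ1 onset /r/, coda /∅/ ok; σ2 onset /p/, coda /∅/ ok → licit
[uk] — violates constraint (iii): syllable 1 coda /k/ has 1 consonant (> 0) → illicit
[wti] — σ1 onset /wt/ (2C), coda /∅/ ok → licit
Licit: [fe.ku], [fu], [tu], [re.pi], [wti] → 5.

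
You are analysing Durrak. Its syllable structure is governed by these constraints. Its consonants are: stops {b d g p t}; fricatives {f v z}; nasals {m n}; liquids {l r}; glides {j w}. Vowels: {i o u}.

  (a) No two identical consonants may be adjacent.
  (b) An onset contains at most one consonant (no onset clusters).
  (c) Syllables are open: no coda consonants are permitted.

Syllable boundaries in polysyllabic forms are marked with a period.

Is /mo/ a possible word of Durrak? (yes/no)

/mo/ — σ1 onset /m/, coda /∅/ ok → permitted

yes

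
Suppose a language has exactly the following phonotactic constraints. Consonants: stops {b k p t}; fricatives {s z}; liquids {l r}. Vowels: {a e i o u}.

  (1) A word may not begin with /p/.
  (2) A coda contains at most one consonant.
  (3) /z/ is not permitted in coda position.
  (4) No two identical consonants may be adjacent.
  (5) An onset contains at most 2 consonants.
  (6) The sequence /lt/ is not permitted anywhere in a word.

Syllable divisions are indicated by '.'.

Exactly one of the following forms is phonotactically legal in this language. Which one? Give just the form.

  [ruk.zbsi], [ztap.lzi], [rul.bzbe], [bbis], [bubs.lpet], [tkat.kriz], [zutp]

[ztap.lzi]

[ruk.zbsi] — violates constraint 5: syllable 2 onset /zbs/ has 3 consonants (> 2) → phonotactically illegal
[ztap.lzi] — σ1 onset /zt/ (2C), coda /p/ ok; σ2 onset /lz/ (2C), coda /∅/ ok → phonotactically legal
[rul.bzbe] — violates constraint 5: syllable 2 onset /bzb/ has 3 consonants (> 2) → phonotactically illegal
[bbis] — violates constraint 4: adjacent identical consonants /bb/ → phonotactically illegal
[bubs.lpet] — violates constraint 2: syllable 1 coda /bs/ has 2 consonants (> 1) → phonotactically illegal
[tkat.kriz] — violates constraint 3: syllable 2 coda contains /z/ → phonotactically illegal
[zutp] — violates constraint 2: syllable 1 coda /tp/ has 2 consonants (> 1) → phonotactically illegal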